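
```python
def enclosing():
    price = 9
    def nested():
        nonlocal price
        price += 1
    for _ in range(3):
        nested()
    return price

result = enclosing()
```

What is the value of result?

Step 1: price = 9.
Step 2: nested() is called 3 times in a loop, each adding 1 via nonlocal.
Step 3: price = 9 + 1 * 3 = 12

The answer is 12.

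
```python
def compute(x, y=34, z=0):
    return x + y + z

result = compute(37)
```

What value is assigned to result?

Step 1: compute(37) uses defaults y = 34, z = 0.
Step 2: Returns 37 + 34 + 0 = 71.
Step 3: result = 71

The answer is 71.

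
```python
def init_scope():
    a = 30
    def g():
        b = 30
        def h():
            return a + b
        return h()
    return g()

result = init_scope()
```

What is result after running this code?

Step 1: init_scope() defines a = 30. g() defines b = 30.
Step 2: h() accesses both from enclosing scopes: a = 30, b = 30.
Step 3: result = 30 + 30 = 60

The answer is 60.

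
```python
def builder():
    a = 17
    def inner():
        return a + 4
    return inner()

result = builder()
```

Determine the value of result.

Step 1: builder() defines a = 17.
Step 2: inner() reads a = 17 from enclosing scope, returns 17 + 4 = 21.
Step 3: result = 21

The answer is 21.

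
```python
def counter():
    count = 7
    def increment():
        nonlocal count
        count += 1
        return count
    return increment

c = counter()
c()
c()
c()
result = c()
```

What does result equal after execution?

Step 1: counter() creates closure with count = 7.
Step 2: Each c() call increments count via nonlocal. After 4 calls: 7 + 4 = 11.
Step 3: result = 11

The answer is 11.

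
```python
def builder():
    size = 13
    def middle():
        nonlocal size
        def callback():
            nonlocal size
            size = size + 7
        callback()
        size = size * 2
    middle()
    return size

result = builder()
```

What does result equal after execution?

Step 1: size = 13.
Step 2: callback() adds 7: size = 13 + 7 = 20.
Step 3: middle() doubles: size = 20 * 2 = 40.
Step 4: result = 40

The answer is 40.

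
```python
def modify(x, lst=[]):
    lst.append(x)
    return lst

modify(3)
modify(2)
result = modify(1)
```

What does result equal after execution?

Step 1: Mutable default argument gotcha! The list [] is created once.
Step 2: Each call appends to the SAME list: [3], [3, 2], [3, 2, 1].
Step 3: result = [3, 2, 1]

The answer is [3, 2, 1].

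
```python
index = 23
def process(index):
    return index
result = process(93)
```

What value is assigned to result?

Step 1: Global index = 23.
Step 2: process(93) takes parameter index = 93, which shadows the global.
Step 3: result = 93

The answer is 93.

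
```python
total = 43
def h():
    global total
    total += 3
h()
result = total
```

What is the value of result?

Step 1: total = 43 globally.
Step 2: h() modifies global total: total += 3 = 46.
Step 3: result = 46

The answer is 46.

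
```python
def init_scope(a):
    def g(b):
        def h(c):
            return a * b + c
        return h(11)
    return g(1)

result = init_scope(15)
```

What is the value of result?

Step 1: a = 15, b = 1, c = 11.
Step 2: h() computes a * b + c = 15 * 1 + 11 = 26.
Step 3: result = 26

The answer is 26.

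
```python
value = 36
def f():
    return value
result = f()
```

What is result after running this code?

Step 1: value = 36 is defined in the global scope.
Step 2: f() looks up value. No local value exists, so Python checks the global scope via LEGB rule and finds value = 36.
Step 3: result = 36

The answer is 36.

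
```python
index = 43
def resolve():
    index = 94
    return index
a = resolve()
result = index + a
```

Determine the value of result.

Step 1: Global index = 43. resolve() returns local index = 94.
Step 2: a = 94. Global index still = 43.
Step 3: result = 43 + 94 = 137

The answer is 137.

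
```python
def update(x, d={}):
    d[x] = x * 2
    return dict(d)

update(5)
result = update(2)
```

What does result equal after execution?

Step 1: Mutable default dict is shared across calls.
Step 2: First call adds 5: 10. Second call adds 2: 4.
Step 3: result = {5: 10, 2: 4}

The answer is {5: 10, 2: 4}.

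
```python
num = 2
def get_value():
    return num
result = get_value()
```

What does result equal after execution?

Step 1: num = 2 is defined in the global scope.
Step 2: get_value() looks up num. No local num exists, so Python checks the global scope via LEGB rule and finds num = 2.
Step 3: result = 2

The answer is 2.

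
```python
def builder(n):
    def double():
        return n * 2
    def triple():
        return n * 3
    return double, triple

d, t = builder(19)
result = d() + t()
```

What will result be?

Step 1: Both closures capture the same n = 19.
Step 2: d() = 19 * 2 = 38, t() = 19 * 3 = 57.
Step 3: result = 38 + 57 = 95

The answer is 95.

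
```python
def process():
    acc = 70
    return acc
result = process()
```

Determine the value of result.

Step 1: process() defines acc = 70 in its local scope.
Step 2: return acc finds the local variable acc = 70.
Step 3: result = 70

The answer is 70.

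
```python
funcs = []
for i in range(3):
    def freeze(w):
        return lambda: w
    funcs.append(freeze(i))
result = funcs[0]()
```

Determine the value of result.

Step 1: freeze(i) creates a new scope capturing w = i at call time.
Step 2: funcs[0] = freeze(0), so its lambda captures w = 0.
Step 3: result = 0 (closure factory fixes late binding)

The answer is 0.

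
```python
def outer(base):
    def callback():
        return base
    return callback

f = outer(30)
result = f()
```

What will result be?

Step 1: outer(30) creates closure capturing base = 30.
Step 2: f() returns the captured base = 30.
Step 3: result = 30

The answer is 30.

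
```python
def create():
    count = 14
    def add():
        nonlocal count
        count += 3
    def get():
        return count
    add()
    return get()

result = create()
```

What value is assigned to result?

Step 1: count = 14. add() modifies it via nonlocal, get() reads it.
Step 2: add() makes count = 14 + 3 = 17.
Step 3: get() returns 17. result = 17

The answer is 17.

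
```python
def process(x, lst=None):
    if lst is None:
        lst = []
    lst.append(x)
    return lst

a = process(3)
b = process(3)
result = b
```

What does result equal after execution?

Step 1: None default with guard creates a NEW list each call.
Step 2: a = [3] (fresh list). b = [3] (another fresh list).
Step 3: result = [3] (this is the fix for mutable default)

The answer is [3].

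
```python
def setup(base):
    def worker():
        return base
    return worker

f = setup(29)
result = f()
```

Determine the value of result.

Step 1: setup(29) creates closure capturing base = 29.
Step 2: f() returns the captured base = 29.
Step 3: result = 29

The answer is 29.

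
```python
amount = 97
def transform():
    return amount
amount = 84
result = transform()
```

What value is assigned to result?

Step 1: amount is first set to 97, then reassigned to 84.
Step 2: transform() is called after the reassignment, so it looks up the current global amount = 84.
Step 3: result = 84

The answer is 84.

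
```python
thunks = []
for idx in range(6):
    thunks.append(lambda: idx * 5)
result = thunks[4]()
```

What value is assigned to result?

Step 1: All lambdas reference the same variable idx (late binding).
Step 2: After the loop, idx = 5. Every lambda returns idx * 5.
Step 3: thunks[4]() = 5 * 5 = 25

The answer is 25.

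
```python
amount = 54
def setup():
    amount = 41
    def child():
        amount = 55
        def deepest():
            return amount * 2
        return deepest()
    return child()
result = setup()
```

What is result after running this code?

Step 1: deepest() looks up amount through LEGB: not local, finds amount = 55 in enclosing child().
Step 2: Returns 55 * 2 = 110.
Step 3: result = 110

The answer is 110.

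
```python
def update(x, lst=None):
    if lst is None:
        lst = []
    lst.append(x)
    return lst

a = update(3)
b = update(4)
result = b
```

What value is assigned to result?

Step 1: None default with guard creates a NEW list each call.
Step 2: a = [3] (fresh list). b = [4] (another fresh list).
Step 3: result = [4] (this is the fix for mutable default)

The answer is [4].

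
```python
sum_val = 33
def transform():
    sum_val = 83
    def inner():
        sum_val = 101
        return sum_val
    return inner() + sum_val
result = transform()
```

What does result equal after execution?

Step 1: transform() has local sum_val = 83. inner() has local sum_val = 101.
Step 2: inner() returns its local sum_val = 101.
Step 3: transform() returns 101 + its own sum_val (83) = 184

The answer is 184.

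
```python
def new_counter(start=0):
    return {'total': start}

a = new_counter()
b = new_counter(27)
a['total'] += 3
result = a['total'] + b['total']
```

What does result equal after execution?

Step 1: new_counter() returns a new dict each call (immutable default 0).
Step 2: a = {'total': 0}, b = {'total': 27}.
Step 3: a['total'] += 3 = 3. result = 3 + 27 = 30

The answer is 30.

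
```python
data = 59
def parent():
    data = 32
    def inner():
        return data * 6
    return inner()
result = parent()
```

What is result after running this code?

Step 1: parent() shadows global data with data = 32.
Step 2: inner() finds data = 32 in enclosing scope, computes 32 * 6 = 192.
Step 3: result = 192

The answer is 192.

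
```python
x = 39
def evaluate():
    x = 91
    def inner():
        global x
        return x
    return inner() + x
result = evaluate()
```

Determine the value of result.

Step 1: Global x = 39. evaluate() shadows with local x = 91.
Step 2: inner() uses global keyword, so inner() returns global x = 39.
Step 3: evaluate() returns 39 + 91 = 130

The answer is 130.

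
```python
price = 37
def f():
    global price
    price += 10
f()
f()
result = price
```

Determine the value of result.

Step 1: price = 37.
Step 2: First f(): price = 37 + 10 = 47.
Step 3: Second f(): price = 47 + 10 = 57. result = 57

The answer is 57.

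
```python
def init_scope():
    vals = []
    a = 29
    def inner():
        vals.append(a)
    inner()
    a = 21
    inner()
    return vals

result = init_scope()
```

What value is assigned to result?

Step 1: a = 29. inner() appends current a to vals.
Step 2: First inner(): appends 29. Then a = 21.
Step 3: Second inner(): appends 21 (closure sees updated a). result = [29, 21]

The answer is [29, 21].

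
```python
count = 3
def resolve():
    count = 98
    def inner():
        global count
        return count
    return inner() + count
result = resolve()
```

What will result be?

Step 1: Global count = 3. resolve() shadows with local count = 98.
Step 2: inner() uses global keyword, so inner() returns global count = 3.
Step 3: resolve() returns 3 + 98 = 101

The answer is 101.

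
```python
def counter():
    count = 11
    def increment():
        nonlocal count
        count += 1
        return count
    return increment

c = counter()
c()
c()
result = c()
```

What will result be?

Step 1: counter() creates closure with count = 11.
Step 2: Each c() call increments count via nonlocal. After 3 calls: 11 + 3 = 14.
Step 3: result = 14

The answer is 14.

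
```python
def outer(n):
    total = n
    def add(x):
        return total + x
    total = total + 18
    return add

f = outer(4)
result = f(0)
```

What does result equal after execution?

Step 1: outer(4) sets total = 4, then total = 4 + 18 = 22.
Step 2: Closures capture by reference, so add sees total = 22.
Step 3: f(0) returns 22 + 0 = 22

The answer is 22.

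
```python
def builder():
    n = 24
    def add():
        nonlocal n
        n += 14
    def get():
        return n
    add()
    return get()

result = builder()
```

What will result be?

Step 1: n = 24. add() modifies it via nonlocal, get() reads it.
Step 2: add() makes n = 24 + 14 = 38.
Step 3: get() returns 38. result = 38

The answer is 38.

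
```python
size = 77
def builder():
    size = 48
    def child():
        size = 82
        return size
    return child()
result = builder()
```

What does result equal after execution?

Step 1: Three scopes define size: global (77), builder (48), child (82).
Step 2: child() has its own local size = 82, which shadows both enclosing and global.
Step 3: result = 82 (local wins in LEGB)

The answer is 82.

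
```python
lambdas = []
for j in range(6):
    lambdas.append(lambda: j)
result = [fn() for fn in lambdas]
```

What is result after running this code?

Step 1: All 6 lambdas share the same variable j.
Step 2: After the loop, j = 5.
Step 3: Each call returns 5. result = [5, 5, 5, 5, 5, 5]

The answer is [5, 5, 5, 5, 5, 5].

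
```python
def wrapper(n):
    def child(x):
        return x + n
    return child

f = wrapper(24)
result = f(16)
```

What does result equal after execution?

Step 1: wrapper(24) creates a closure that captures n = 24.
Step 2: f(16) calls the closure with x = 16, returning 16 + 24 = 40.
Step 3: result = 40

The answer is 40.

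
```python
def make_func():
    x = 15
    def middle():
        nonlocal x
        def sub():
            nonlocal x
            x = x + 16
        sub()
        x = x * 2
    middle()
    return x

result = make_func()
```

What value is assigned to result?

Step 1: x = 15.
Step 2: sub() adds 16: x = 15 + 16 = 31.
Step 3: middle() doubles: x = 31 * 2 = 62.
Step 4: result = 62

The answer is 62.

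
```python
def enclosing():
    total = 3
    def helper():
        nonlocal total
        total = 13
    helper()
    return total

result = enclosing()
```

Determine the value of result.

Step 1: enclosing() sets total = 3.
Step 2: helper() uses nonlocal to reassign total = 13.
Step 3: result = 13

The answer is 13.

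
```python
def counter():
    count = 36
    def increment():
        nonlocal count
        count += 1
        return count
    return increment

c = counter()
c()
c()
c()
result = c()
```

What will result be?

Step 1: counter() creates closure with count = 36.
Step 2: Each c() call increments count via nonlocal. After 4 calls: 36 + 4 = 40.
Step 3: result = 40

The answer is 40.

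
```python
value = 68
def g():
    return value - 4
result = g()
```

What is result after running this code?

Step 1: value = 68 is defined globally.
Step 2: g() looks up value from global scope = 68, then computes 68 - 4 = 64.
Step 3: result = 64

The answer is 64.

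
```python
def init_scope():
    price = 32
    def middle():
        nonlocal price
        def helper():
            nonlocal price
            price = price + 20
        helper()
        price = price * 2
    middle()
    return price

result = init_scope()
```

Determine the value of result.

Step 1: price = 32.
Step 2: helper() adds 20: price = 32 + 20 = 52.
Step 3: middle() doubles: price = 52 * 2 = 104.
Step 4: result = 104

The answer is 104.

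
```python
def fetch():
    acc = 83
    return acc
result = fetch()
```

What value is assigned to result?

Step 1: fetch() defines acc = 83 in its local scope.
Step 2: return acc finds the local variable acc = 83.
Step 3: result = 83

The answer is 83.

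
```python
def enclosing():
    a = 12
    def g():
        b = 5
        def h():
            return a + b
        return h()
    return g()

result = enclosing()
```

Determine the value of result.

Step 1: enclosing() defines a = 12. g() defines b = 5.
Step 2: h() accesses both from enclosing scopes: a = 12, b = 5.
Step 3: result = 12 + 5 = 17

The answer is 17.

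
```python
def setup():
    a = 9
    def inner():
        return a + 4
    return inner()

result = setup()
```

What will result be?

Step 1: setup() defines a = 9.
Step 2: inner() reads a = 9 from enclosing scope, returns 9 + 4 = 13.
Step 3: result = 13

The answer is 13.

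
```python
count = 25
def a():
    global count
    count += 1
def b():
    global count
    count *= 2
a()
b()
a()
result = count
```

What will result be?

Step 1: count = 25.
Step 2: a(): count = 25 + 1 = 26.
Step 3: b(): count = 26 * 2 = 52.
Step 4: a(): count = 52 + 1 = 53

The answer is 53.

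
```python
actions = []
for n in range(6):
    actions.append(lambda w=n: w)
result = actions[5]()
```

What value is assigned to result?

Step 1: Default argument w=n captures n's value at each iteration.
Step 2: actions[5] captured w = 5 when n was 5.
Step 3: result = 5

The answer is 5.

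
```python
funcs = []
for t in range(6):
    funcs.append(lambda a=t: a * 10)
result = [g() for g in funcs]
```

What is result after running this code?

Step 1: Default arg a=t captures t at each iteration.
Step 2: funcs[k] has a defaulting to k, returns k * 10.
Step 3: result = [0, 10, 20, 30, 40, 50]

The answer is [0, 10, 20, 30, 40, 50].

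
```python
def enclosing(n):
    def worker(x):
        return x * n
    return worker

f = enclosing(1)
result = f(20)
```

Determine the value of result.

Step 1: enclosing(1) creates a closure capturing n = 1.
Step 2: f(20) computes 20 * 1 = 20.
Step 3: result = 20

The answer is 20.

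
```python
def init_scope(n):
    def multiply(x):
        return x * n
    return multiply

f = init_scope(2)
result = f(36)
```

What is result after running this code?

Step 1: init_scope(2) returns multiply closure with n = 2.
Step 2: f(36) computes 36 * 2 = 72.
Step 3: result = 72

The answer is 72.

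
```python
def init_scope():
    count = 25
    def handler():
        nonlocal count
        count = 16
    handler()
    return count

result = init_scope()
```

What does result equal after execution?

Step 1: init_scope() sets count = 25.
Step 2: handler() uses nonlocal to reassign count = 16.
Step 3: result = 16

The answer is 16.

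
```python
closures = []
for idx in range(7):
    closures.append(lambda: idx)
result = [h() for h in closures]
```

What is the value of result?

Step 1: All 7 lambdas share the same variable idx.
Step 2: After the loop, idx = 6.
Step 3: Each call returns 6. result = [6, 6, 6, 6, 6, 6, 6]

The answer is [6, 6, 6, 6, 6, 6, 6].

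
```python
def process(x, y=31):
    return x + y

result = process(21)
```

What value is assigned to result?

Step 1: process(21) uses default y = 31.
Step 2: Returns 21 + 31 = 52.
Step 3: result = 52

The answer is 52.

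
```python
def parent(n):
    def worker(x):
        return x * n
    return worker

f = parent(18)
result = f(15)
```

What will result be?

Step 1: parent(18) creates a closure capturing n = 18.
Step 2: f(15) computes 15 * 18 = 270.
Step 3: result = 270

The answer is 270.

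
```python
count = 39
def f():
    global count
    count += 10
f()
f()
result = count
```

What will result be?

Step 1: count = 39.
Step 2: First f(): count = 39 + 10 = 49.
Step 3: Second f(): count = 49 + 10 = 59. result = 59

The answer is 59.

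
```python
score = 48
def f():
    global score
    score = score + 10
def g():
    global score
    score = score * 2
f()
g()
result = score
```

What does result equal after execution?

Step 1: score = 48.
Step 2: f() adds 10: score = 48 + 10 = 58.
Step 3: g() doubles: score = 58 * 2 = 116.
Step 4: result = 116

The answer is 116.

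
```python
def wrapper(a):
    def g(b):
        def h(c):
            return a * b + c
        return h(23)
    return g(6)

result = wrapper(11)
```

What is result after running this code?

Step 1: a = 11, b = 6, c = 23.
Step 2: h() computes a * b + c = 11 * 6 + 23 = 89.
Step 3: result = 89

The answer is 89.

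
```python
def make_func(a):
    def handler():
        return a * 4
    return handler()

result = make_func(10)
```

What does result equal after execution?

Step 1: make_func(10) binds parameter a = 10.
Step 2: handler() accesses a = 10 from enclosing scope.
Step 3: result = 10 * 4 = 40

The answer is 40.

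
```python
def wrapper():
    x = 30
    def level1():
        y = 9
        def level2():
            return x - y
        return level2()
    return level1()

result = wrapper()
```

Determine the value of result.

Step 1: x = 30 in wrapper. y = 9 in level1.
Step 2: level2() reads x = 30 and y = 9 from enclosing scopes.
Step 3: result = 30 - 9 = 21

The answer is 21.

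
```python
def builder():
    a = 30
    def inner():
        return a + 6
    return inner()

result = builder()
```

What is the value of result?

Step 1: builder() defines a = 30.
Step 2: inner() reads a = 30 from enclosing scope, returns 30 + 6 = 36.
Step 3: result = 36

The answer is 36.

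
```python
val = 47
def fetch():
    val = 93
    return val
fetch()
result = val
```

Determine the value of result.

Step 1: Global val = 47.
Step 2: fetch() creates local val = 93 (shadow, not modification).
Step 3: After fetch() returns, global val is unchanged. result = 47

The answer is 47.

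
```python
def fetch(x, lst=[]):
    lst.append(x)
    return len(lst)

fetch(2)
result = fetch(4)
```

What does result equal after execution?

Step 1: Mutable default list persists between calls.
Step 2: First call: lst = [2], len = 1. Second call: lst = [2, 4], len = 2.
Step 3: result = 2

The answer is 2.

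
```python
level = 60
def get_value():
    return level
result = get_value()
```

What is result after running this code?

Step 1: level = 60 is defined in the global scope.
Step 2: get_value() looks up level. No local level exists, so Python checks the global scope via LEGB rule and finds level = 60.
Step 3: result = 60

The answer is 60.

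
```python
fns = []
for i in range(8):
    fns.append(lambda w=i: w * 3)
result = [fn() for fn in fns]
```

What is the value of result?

Step 1: Default arg w=i captures i at each iteration.
Step 2: fns[k] has w defaulting to k, returns k * 3.
Step 3: result = [0, 3, 6, 9, 12, 15, 18, 21]

The answer is [0, 3, 6, 9, 12, 15, 18, 21].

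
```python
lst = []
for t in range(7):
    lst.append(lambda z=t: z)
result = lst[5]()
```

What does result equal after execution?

Step 1: Default argument z=t captures t's value at each iteration.
Step 2: lst[5] captured z = 5 when t was 5.
Step 3: result = 5

The answer is 5.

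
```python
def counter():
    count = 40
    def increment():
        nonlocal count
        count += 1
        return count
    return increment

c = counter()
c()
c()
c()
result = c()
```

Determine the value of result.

Step 1: counter() creates closure with count = 40.
Step 2: Each c() call increments count via nonlocal. After 4 calls: 40 + 4 = 44.
Step 3: result = 44

The answer is 44.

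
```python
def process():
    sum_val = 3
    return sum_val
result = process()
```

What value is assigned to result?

Step 1: process() defines sum_val = 3 in its local scope.
Step 2: return sum_val finds the local variable sum_val = 3.
Step 3: result = 3

The answer is 3.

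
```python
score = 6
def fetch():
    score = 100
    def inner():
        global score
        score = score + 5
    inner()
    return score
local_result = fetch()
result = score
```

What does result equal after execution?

Step 1: Global score = 6. fetch() creates local score = 100.
Step 2: inner() declares global score and adds 5: global score = 6 + 5 = 11.
Step 3: fetch() returns its local score = 100 (unaffected by inner).
Step 4: result = global score = 11

The answer is 11.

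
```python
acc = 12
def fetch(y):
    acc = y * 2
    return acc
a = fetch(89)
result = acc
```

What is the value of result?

Step 1: Global acc = 12.
Step 2: fetch(89) creates local acc = 89 * 2 = 178.
Step 3: Global acc unchanged because no global keyword. result = 12

The answer is 12.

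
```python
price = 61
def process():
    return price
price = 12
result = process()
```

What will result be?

Step 1: price is first set to 61, then reassigned to 12.
Step 2: process() is called after the reassignment, so it looks up the current global price = 12.
Step 3: result = 12

The answer is 12.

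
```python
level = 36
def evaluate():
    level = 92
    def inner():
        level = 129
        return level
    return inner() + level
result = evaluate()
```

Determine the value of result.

Step 1: evaluate() has local level = 92. inner() has local level = 129.
Step 2: inner() returns its local level = 129.
Step 3: evaluate() returns 129 + its own level (92) = 221

The answer is 221.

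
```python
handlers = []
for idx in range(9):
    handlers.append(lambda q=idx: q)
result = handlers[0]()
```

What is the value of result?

Step 1: Default argument q=idx captures idx's value at each iteration.
Step 2: handlers[0] captured q = 0 when idx was 0.
Step 3: result = 0

The answer is 0.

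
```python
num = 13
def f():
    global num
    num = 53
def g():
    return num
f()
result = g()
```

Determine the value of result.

Step 1: num = 13.
Step 2: f() sets global num = 53.
Step 3: g() reads global num = 53. result = 53

The answer is 53.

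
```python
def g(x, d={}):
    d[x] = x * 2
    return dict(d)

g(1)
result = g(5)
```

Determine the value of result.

Step 1: Mutable default dict is shared across calls.
Step 2: First call adds 1: 2. Second call adds 5: 10.
Step 3: result = {1: 2, 5: 10}

The answer is {1: 2, 5: 10}.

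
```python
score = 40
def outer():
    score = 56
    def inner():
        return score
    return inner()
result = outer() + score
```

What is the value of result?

Step 1: Global score = 40. outer() shadows with score = 56.
Step 2: inner() returns enclosing score = 56. outer() = 56.
Step 3: result = 56 + global score (40) = 96

The answer is 96.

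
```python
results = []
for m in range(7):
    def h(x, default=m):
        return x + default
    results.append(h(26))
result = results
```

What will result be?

Step 1: Default argument default=m is evaluated at function definition time.
Step 2: Each iteration creates h with default = current m value.
Step 3: h(26) returns 26 + default. results = [26, 27, 28, 29, 30, 31, 32]

The answer is [26, 27, 28, 29, 30, 31, 32].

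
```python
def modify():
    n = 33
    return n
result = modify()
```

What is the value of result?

Step 1: modify() defines n = 33 in its local scope.
Step 2: return n finds the local variable n = 33.
Step 3: result = 33

The answer is 33.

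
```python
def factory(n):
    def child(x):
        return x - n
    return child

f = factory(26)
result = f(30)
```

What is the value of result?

Step 1: factory(26) creates a closure capturing n = 26.
Step 2: f(30) computes 30 - 26 = 4.
Step 3: result = 4

The answer is 4.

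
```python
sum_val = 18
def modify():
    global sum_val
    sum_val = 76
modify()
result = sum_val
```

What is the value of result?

Step 1: sum_val = 18 globally.
Step 2: modify() declares global sum_val and sets it to 76.
Step 3: After modify(), global sum_val = 76. result = 76

The answer is 76.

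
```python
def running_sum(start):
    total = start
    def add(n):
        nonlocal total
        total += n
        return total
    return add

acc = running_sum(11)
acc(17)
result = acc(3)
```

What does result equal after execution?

Step 1: running_sum(11) creates closure with total = 11.
Step 2: First acc(17): total = 11 + 17 = 28.
Step 3: Second acc(3): total = 28 + 3 = 31. result = 31

The answer is 31.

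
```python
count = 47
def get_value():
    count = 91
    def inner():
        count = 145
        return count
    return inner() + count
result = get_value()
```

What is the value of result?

Step 1: get_value() has local count = 91. inner() has local count = 145.
Step 2: inner() returns its local count = 145.
Step 3: get_value() returns 145 + its own count (91) = 236

The answer is 236.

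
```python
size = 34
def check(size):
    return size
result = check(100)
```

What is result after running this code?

Step 1: Global size = 34.
Step 2: check(100) takes parameter size = 100, which shadows the global.
Step 3: result = 100

The answer is 100.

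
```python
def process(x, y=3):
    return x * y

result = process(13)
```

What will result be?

Step 1: process(13) uses default y = 3.
Step 2: Returns 13 * 3 = 39.
Step 3: result = 39

The answer is 39.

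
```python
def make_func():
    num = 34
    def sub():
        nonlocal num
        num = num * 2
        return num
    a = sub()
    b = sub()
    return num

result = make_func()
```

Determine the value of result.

Step 1: num starts at 34.
Step 2: First sub(): num = 34 * 2 = 68.
Step 3: Second sub(): num = 68 * 2 = 136.
Step 4: result = 136

The answer is 136.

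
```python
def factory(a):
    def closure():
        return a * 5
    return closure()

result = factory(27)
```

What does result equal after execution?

Step 1: factory(27) binds parameter a = 27.
Step 2: closure() accesses a = 27 from enclosing scope.
Step 3: result = 27 * 5 = 135

The answer is 135.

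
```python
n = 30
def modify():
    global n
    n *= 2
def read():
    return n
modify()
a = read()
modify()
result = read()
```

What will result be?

Step 1: n = 30.
Step 2: First modify(): n = 30 * 2 = 60.
Step 3: Second modify(): n = 60 * 2 = 120.
Step 4: read() returns 120

The answer is 120.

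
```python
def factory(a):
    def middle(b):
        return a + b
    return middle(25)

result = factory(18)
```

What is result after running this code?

Step 1: factory(18) passes a = 18.
Step 2: middle(25) has b = 25, reads a = 18 from enclosing.
Step 3: result = 18 + 25 = 43

The answer is 43.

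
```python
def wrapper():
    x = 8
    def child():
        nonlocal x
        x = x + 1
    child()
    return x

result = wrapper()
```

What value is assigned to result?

Step 1: wrapper() sets x = 8.
Step 2: child() uses nonlocal to modify x in wrapper's scope: x = 8 + 1 = 9.
Step 3: wrapper() returns the modified x = 9

The answer is 9.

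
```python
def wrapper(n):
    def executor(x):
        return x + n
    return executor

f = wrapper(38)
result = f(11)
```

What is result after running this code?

Step 1: wrapper(38) creates a closure that captures n = 38.
Step 2: f(11) calls the closure with x = 11, returning 11 + 38 = 49.
Step 3: result = 49

The answer is 49.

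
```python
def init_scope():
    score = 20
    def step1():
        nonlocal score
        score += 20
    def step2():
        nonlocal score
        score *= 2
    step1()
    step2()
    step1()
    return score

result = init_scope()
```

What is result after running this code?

Step 1: score = 20.
Step 2: step1(): score = 20 + 20 = 40.
Step 3: step2(): score = 40 * 2 = 80.
Step 4: step1(): score = 80 + 20 = 100. result = 100

The answer is 100.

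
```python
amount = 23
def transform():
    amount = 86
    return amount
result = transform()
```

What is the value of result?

Step 1: Global amount = 23.
Step 2: transform() creates local amount = 86, shadowing the global.
Step 3: Returns local amount = 86. result = 86

The answer is 86.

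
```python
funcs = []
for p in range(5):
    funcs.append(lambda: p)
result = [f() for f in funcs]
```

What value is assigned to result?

Step 1: All 5 lambdas share the same variable p.
Step 2: After the loop, p = 4.
Step 3: Each call returns 4. result = [4, 4, 4, 4, 4]

The answer is [4, 4, 4, 4, 4].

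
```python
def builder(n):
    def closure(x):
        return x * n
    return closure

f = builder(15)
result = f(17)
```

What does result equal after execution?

Step 1: builder(15) creates a closure capturing n = 15.
Step 2: f(17) computes 17 * 15 = 255.
Step 3: result = 255

The answer is 255.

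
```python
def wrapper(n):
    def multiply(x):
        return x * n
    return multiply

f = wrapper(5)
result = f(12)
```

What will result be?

Step 1: wrapper(5) returns multiply closure with n = 5.
Step 2: f(12) computes 12 * 5 = 60.
Step 3: result = 60

The answer is 60.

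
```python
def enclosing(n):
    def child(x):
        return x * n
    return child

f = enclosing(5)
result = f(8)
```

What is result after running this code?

Step 1: enclosing(5) creates a closure capturing n = 5.
Step 2: f(8) computes 8 * 5 = 40.
Step 3: result = 40

The answer is 40.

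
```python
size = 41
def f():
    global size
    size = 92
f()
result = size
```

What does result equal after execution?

Step 1: size = 41 globally.
Step 2: f() declares global size and sets it to 92.
Step 3: After f(), global size = 92. result = 92

The answer is 92.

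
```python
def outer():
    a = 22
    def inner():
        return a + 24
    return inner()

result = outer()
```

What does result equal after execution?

Step 1: outer() defines a = 22.
Step 2: inner() reads a = 22 from enclosing scope, returns 22 + 24 = 46.
Step 3: result = 46

The answer is 46.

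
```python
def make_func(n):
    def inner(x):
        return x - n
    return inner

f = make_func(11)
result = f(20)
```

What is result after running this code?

Step 1: make_func(11) creates a closure capturing n = 11.
Step 2: f(20) computes 20 - 11 = 9.
Step 3: result = 9

The answer is 9.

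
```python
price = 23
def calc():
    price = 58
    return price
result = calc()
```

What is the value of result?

Step 1: Global price = 23.
Step 2: calc() creates local price = 58, shadowing the global.
Step 3: Returns local price = 58. result = 58

The answer is 58.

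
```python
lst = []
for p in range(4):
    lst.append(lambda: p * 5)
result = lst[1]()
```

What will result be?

Step 1: All lambdas reference the same variable p (late binding).
Step 2: After the loop, p = 3. Every lambda returns p * 5.
Step 3: lst[1]() = 3 * 5 = 15

The answer is 15.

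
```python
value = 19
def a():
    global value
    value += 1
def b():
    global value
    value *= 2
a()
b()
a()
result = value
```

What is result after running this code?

Step 1: value = 19.
Step 2: a(): value = 19 + 1 = 20.
Step 3: b(): value = 20 * 2 = 40.
Step 4: a(): value = 40 + 1 = 41

The answer is 41.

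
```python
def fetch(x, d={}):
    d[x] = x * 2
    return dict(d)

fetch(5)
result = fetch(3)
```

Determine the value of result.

Step 1: Mutable default dict is shared across calls.
Step 2: First call adds 5: 10. Second call adds 3: 6.
Step 3: result = {5: 10, 3: 6}

The answer is {5: 10, 3: 6}.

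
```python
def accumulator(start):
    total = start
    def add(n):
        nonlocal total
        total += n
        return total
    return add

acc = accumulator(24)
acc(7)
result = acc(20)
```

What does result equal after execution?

Step 1: accumulator(24) creates closure with total = 24.
Step 2: First acc(7): total = 24 + 7 = 31.
Step 3: Second acc(20): total = 31 + 20 = 51. result = 51

The answer is 51.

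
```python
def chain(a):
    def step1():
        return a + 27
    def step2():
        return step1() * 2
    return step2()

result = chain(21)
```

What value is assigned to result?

Step 1: chain(21) captures a = 21.
Step 2: step2() calls step1() which returns 21 + 27 = 48.
Step 3: step2() returns 48 * 2 = 96

The answer is 96.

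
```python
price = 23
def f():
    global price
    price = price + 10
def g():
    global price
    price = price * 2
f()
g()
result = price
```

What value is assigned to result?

Step 1: price = 23.
Step 2: f() adds 10: price = 23 + 10 = 33.
Step 3: g() doubles: price = 33 * 2 = 66.
Step 4: result = 66

The answer is 66.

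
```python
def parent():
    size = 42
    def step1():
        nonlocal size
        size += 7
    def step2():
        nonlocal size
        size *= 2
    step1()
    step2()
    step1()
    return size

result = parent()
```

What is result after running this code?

Step 1: size = 42.
Step 2: step1(): size = 42 + 7 = 49.
Step 3: step2(): size = 49 * 2 = 98.
Step 4: step1(): size = 98 + 7 = 105. result = 105

The answer is 105.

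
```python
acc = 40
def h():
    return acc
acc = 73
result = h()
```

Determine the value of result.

Step 1: acc is first set to 40, then reassigned to 73.
Step 2: h() is called after the reassignment, so it looks up the current global acc = 73.
Step 3: result = 73

The answer is 73.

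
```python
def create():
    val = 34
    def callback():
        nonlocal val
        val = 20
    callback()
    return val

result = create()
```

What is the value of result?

Step 1: create() sets val = 34.
Step 2: callback() uses nonlocal to reassign val = 20.
Step 3: result = 20

The answer is 20.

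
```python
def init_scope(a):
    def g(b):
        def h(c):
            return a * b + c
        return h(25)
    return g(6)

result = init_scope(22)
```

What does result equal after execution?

Step 1: a = 22, b = 6, c = 25.
Step 2: h() computes a * b + c = 22 * 6 + 25 = 157.
Step 3: result = 157

The answer is 157.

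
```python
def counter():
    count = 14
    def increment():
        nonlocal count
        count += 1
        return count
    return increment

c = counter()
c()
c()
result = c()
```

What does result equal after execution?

Step 1: counter() creates closure with count = 14.
Step 2: Each c() call increments count via nonlocal. After 3 calls: 14 + 3 = 17.
Step 3: result = 17

The answer is 17.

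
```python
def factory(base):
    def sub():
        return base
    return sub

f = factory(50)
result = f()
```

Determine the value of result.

Step 1: factory(50) creates closure capturing base = 50.
Step 2: f() returns the captured base = 50.
Step 3: result = 50

The answer is 50.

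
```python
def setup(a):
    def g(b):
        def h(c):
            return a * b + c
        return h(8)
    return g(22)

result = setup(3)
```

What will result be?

Step 1: a = 3, b = 22, c = 8.
Step 2: h() computes a * b + c = 3 * 22 + 8 = 74.
Step 3: result = 74

The answer is 74.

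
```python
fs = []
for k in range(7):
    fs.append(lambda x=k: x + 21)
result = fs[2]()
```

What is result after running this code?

Step 1: Default argument x=k captures k's value at definition time.
Step 2: fs[2] was defined when k = 2, so x defaults to 2.
Step 3: result = 2 + 21 = 23 (default arg fixes the late binding issue)

The answer is 23.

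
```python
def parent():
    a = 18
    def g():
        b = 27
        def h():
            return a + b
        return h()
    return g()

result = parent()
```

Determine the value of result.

Step 1: parent() defines a = 18. g() defines b = 27.
Step 2: h() accesses both from enclosing scopes: a = 18, b = 27.
Step 3: result = 18 + 27 = 45

The answer is 45.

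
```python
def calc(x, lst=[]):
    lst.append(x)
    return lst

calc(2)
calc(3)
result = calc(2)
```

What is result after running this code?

Step 1: Mutable default argument gotcha! The list [] is created once.
Step 2: Each call appends to the SAME list: [2], [2, 3], [2, 3, 2].
Step 3: result = [2, 3, 2]

The answer is [2, 3, 2].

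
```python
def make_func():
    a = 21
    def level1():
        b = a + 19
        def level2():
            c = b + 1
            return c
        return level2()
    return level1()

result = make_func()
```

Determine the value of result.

Step 1: a = 21. b = a + 19 = 40.
Step 2: c = b + 1 = 40 + 1 = 41.
Step 3: result = 41

The answer is 41.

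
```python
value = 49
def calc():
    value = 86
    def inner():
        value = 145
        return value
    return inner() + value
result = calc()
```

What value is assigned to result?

Step 1: calc() has local value = 86. inner() has local value = 145.
Step 2: inner() returns its local value = 145.
Step 3: calc() returns 145 + its own value (86) = 231

The answer is 231.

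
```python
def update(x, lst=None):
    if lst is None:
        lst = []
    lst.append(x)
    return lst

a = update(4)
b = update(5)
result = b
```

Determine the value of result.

Step 1: None default with guard creates a NEW list each call.
Step 2: a = [4] (fresh list). b = [5] (another fresh list).
Step 3: result = [5] (this is the fix for mutable default)

The answer is [5].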